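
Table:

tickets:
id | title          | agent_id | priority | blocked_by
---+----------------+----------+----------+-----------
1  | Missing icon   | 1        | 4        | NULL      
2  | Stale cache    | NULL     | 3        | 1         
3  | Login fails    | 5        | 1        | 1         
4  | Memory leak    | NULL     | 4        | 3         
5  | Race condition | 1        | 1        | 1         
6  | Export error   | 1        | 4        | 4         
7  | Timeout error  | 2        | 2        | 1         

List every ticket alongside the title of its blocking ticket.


This is a self-join: tickets is joined to a second copy of itself, matching each row's blocked_by to another row's id. Use LEFT JOIN so rows with blocked_by=NULL are kept.
  - ticket 1 (Missing icon): blocked_by=NULL -> NULL
  - ticket 2 (Stale cache): blocked_by=1 -> Missing icon
  - ticket 3 (Login fails): blocked_by=1 -> Missing icon
  - ticket 4 (Memory leak): blocked_by=3 -> Login fails
  - ticket 5 (Race condition): blocked_by=1 -> Missing icon
  - ticket 6 (Export error): blocked_by=4 -> Memory leak
  - ticket 7 (Timeout error): blocked_by=1 -> Missing icon

SQL:
SELECT a.title AS item, b.title AS blocked_by
FROM tickets a
LEFT JOIN tickets b ON a.blocked_by = b.id

Result:
item           | blocked_by  
---------------+-------------
Missing icon   | NULL        
Stale cache    | Missing icon
Login fails    | Missing icon
Memory leak    | Login fails 
Race condition | Missing icon
Export error   | Memory leak 
Timeout error  | Missing icon


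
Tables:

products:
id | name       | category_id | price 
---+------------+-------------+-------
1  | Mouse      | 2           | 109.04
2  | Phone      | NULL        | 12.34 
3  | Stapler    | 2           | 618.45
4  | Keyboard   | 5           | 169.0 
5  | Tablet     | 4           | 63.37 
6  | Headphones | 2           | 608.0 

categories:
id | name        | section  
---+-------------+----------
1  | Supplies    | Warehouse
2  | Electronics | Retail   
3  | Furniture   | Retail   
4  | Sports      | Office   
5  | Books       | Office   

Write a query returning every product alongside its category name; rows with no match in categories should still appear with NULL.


LEFT JOIN keeps every row from products (the left table); where category_id has no match in categories, the category columns become NULL. Walk through each product:
  - product 1 (Mouse): category_id=2 -> matches Electronics
  - product 2 (Phone): category_id=NULL, no match -> kept with NULL
  - product 3 (Stapler): category_id=2 -> matches Electronics
  - product 4 (Keyboard): category_id=5 -> matches Books
  - product 5 (Tablet): category_id=4 -> matches Sports
  - product 6 (Headphones): category_id=2 -> matches Electronics
All 6 rows appear; 1 has NULL category.

SQL:
SELECT a.name, b.name AS category
FROM products a
LEFT JOIN categories b ON a.category_id = b.id

Result:
name       | category   
-----------+------------
Mouse      | Electronics
Phone      | NULL       
Stapler    | Electronics
Keyboard   | Books      
Tablet     | Sports     
Headphones | Electronics


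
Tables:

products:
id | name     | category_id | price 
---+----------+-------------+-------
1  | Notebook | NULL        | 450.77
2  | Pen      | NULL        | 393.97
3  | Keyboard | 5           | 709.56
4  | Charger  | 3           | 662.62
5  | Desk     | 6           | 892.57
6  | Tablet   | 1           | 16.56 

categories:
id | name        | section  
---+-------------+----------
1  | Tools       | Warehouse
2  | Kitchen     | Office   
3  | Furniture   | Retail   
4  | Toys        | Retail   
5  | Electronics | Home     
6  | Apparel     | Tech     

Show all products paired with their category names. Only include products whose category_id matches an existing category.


INNER JOIN keeps only products rows whose category_id matches an id in categories. Walk through each product:
  - product 1 (Notebook): category_id=NULL, no match -> dropped
  - product 2 (Pen): category_id=NULL, no match -> dropped
  - product 3 (Keyboard): category_id=5 -> matches Electronics
  - product 4 (Charger): category_id=3 -> matches Furniture
  - product 5 (Desk): category_id=6 -> matches Apparel
  - product 6 (Tablet): category_id=1 -> matches Tools
So 2 of 6 rows are dropped.

SQL:
SELECT a.name, b.name AS category
FROM products a
INNER JOIN categories b ON a.category_id = b.id

Result:
name     | category   
---------+------------
Keyboard | Electronics
Charger  | Furniture  
Desk     | Apparel    
Tablet   | Tools      


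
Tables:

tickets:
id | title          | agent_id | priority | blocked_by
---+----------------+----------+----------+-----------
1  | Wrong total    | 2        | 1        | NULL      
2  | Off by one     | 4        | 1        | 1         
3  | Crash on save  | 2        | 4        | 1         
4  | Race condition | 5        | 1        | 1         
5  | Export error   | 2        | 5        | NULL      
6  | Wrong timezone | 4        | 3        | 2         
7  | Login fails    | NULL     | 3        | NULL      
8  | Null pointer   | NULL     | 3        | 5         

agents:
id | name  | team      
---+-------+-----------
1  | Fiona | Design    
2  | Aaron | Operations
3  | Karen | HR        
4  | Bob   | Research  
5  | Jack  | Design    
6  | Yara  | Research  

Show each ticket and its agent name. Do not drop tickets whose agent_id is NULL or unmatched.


LEFT JOIN keeps every row from tickets (the left table); where agent_id has no match in agents, the agent columns become NULL. Walk through each ticket:
  - ticket 1 (Wrong total): agent_id=2 -> matches Aaron
  - ticket 2 (Off by one): agent_id=4 -> matches Bob
  - ticket 3 (Crash on save): agent_id=2 -> matches Aaron
  - ticket 4 (Race condition): agent_id=5 -> matches Jack
  - ticket 5 (Export error): agent_id=2 -> matches Aaron
  - ticket 6 (Wrong timezone): agent_id=4 -> matches Bob
  - ticket 7 (Login fails): agent_id=NULL, no match -> kept with NULL
  - ticket 8 (Null pointer): agent_id=NULL, no match -> kept with NULL
All 8 rows appear; 2 have NULL agent.

SQL:
SELECT a.title, b.name AS agent
FROM tickets a
LEFT JOIN agents b ON a.agent_id = b.id

Result:
title          | agent
---------------+------
Wrong total    | Aaron
Off by one     | Bob  
Crash on save  | Aaron
Race condition | Jack 
Export error   | Aaron
Wrong timezone | Bob  
Login fails    | NULL 
Null pointer   | NULL 


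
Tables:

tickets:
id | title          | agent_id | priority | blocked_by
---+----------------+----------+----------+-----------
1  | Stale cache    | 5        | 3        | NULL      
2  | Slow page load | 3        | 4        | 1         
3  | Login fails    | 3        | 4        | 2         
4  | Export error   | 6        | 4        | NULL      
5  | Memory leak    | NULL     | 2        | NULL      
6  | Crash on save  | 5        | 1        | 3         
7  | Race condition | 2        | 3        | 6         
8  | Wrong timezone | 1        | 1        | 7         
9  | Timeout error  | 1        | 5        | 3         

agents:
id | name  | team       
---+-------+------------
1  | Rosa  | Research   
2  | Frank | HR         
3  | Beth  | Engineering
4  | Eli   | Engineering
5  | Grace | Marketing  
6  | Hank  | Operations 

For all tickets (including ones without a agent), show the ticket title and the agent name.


LEFT JOIN keeps every row from tickets (the left table); where agent_id has no match in agents, the agent columns become NULL. Walk through each ticket:
  - ticket 1 (Stale cache): agent_id=5 -> matches Grace
  - ticket 2 (Slow page load): agent_id=3 -> matches Beth
  - ticket 3 (Login fails): agent_id=3 -> matches Beth
  - ticket 4 (Export error): agent_id=6 -> matches Hank
  - ticket 5 (Memory leak): agent_id=NULL, no match -> kept with NULL
  - ticket 6 (Crash on save): agent_id=5 -> matches Grace
  - ticket 7 (Race condition): agent_id=2 -> matches Frank
  - ticket 8 (Wrong timezone): agent_id=1 -> matches Rosa
  - ticket 9 (Timeout error): agent_id=1 -> matches Rosa
All 9 rows appear; 1 has NULL agent.

SQL:
SELECT a.title, b.name AS agent
FROM tickets a
LEFT JOIN agents b ON a.agent_id = b.id

Result:
title          | agent
---------------+------
Stale cache    | Grace
Slow page load | Beth 
Login fails    | Beth 
Export error   | Hank 
Memory leak    | NULL 
Crash on save  | Grace
Race condition | Frank
Wrong timezone | Rosa 
Timeout error  | Rosa 


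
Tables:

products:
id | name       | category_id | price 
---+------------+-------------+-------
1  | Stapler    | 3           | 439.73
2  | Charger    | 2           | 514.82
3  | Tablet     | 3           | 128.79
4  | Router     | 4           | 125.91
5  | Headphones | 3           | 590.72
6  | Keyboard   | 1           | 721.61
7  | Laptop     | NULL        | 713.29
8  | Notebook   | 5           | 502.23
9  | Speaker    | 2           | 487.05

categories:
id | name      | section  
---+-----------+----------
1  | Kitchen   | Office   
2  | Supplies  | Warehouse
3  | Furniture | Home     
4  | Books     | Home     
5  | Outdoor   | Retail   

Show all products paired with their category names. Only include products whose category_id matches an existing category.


INNER JOIN keeps only products rows whose category_id matches an id in categories. Walk through each product:
  - product 1 (Stapler): category_id=3 -> matches Furniture
  - product 2 (Charger): category_id=2 -> matches Supplies
  - product 3 (Tablet): category_id=3 -> matches Furniture
  - product 4 (Router): category_id=4 -> matches Books
  - product 5 (Headphones): category_id=3 -> matches Furniture
  - product 6 (Keyboard): category_id=1 -> matches Kitchen
  - product 7 (Laptop): category_id=NULL, no match -> dropped
  - product 8 (Notebook): category_id=5 -> matches Outdoor
  - product 9 (Speaker): category_id=2 -> matches Supplies
So 1 of 9 rows is dropped.

SQL:
SELECT a.name, b.name AS category
FROM products a
INNER JOIN categories b ON a.category_id = b.id

Result:
name       | category 
-----------+----------
Stapler    | Furniture
Charger    | Supplies 
Tablet     | Furniture
Router     | Books    
Headphones | Furniture
Keyboard   | Kitchen  
Notebook   | Outdoor  
Speaker    | Supplies 


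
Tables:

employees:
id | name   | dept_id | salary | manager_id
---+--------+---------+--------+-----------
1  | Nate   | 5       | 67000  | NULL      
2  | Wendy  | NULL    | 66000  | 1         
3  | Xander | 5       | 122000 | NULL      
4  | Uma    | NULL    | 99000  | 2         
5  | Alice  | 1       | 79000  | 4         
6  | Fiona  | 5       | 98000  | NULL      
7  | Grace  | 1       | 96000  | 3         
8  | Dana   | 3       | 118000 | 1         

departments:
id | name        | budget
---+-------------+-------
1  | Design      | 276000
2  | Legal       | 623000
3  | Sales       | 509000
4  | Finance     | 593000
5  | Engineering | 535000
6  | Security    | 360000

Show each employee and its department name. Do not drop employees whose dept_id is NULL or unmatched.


LEFT JOIN keeps every row from employees (the left table); where dept_id has no match in departments, the department columns become NULL. Walk through each employee:
  - employee 1 (Nate): dept_id=5 -> matches Engineering
  - employee 2 (Wendy): dept_id=NULL, no match -> kept with NULL
  - employee 3 (Xander): dept_id=5 -> matches Engineering
  - employee 4 (Uma): dept_id=NULL, no match -> kept with NULL
  - employee 5 (Alice): dept_id=1 -> matches Design
  - employee 6 (Fiona): dept_id=5 -> matches Engineering
  - employee 7 (Grace): dept_id=1 -> matches Design
  - employee 8 (Dana): dept_id=3 -> matches Sales
All 8 rows appear; 2 have NULL department.

SQL:
SELECT a.name, b.name AS department
FROM employees a
LEFT JOIN departments b ON a.dept_id = b.id

Result:
name   | department 
-------+------------
Nate   | Engineering
Wendy  | NULL       
Xander | Engineering
Uma    | NULL       
Alice  | Design     
Fiona  | Engineering
Grace  | Design     
Dana   | Sales      


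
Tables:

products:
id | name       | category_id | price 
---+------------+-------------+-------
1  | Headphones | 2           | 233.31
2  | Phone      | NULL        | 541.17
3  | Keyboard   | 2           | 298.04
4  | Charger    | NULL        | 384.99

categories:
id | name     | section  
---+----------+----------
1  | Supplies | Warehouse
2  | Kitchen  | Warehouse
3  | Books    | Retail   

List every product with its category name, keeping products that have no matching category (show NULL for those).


LEFT JOIN keeps every row from products (the left table); where category_id has no match in categories, the category columns become NULL. Walk through each product:
  - product 1 (Headphones): category_id=2 -> matches Kitchen
  - product 2 (Phone): category_id=NULL, no match -> kept with NULL
  - product 3 (Keyboard): category_id=2 -> matches Kitchen
  - product 4 (Charger): category_id=NULL, no match -> kept with NULL
All 4 rows appear; 2 have NULL category.

SQL:
SELECT a.name, b.name AS category
FROM products a
LEFT JOIN categories b ON a.category_id = b.id

Result:
name       | category
-----------+---------
Headphones | Kitchen 
Phone      | NULL    
Keyboard   | Kitchen 
Charger    | NULL    


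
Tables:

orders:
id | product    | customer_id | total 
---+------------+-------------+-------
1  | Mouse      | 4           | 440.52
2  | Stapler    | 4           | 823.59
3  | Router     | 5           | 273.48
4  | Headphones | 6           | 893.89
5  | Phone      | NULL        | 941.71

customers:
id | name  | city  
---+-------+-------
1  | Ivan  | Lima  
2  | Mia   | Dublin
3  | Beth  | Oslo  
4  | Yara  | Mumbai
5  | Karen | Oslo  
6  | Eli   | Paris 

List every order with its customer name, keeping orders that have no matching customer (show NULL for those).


LEFT JOIN keeps every row from orders (the left table); where customer_id has no match in customers, the customer columns become NULL. Walk through each order:
  - order 1 (Mouse): customer_id=4 -> matches Yara
  - order 2 (Stapler): customer_id=4 -> matches Yara
  - order 3 (Router): customer_id=5 -> matches Karen
  - order 4 (Headphones): customer_id=6 -> matches Eli
  - order 5 (Phone): customer_id=NULL, no match -> kept with NULL
All 5 rows appear; 1 has NULL customer.

SQL:
SELECT a.product, b.name AS customer
FROM orders a
LEFT JOIN customers b ON a.customer_id = b.id

Result:
product    | customer
-----------+---------
Mouse      | Yara    
Stapler    | Yara    
Router     | Karen   
Headphones | Eli     
Phone      | NULL    


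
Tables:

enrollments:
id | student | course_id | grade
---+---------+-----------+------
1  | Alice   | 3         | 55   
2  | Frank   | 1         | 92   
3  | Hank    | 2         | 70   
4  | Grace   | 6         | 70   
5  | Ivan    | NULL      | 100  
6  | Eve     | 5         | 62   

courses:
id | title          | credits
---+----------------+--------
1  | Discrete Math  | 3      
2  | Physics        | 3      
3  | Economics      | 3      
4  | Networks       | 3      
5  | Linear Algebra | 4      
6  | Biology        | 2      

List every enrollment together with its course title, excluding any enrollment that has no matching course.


INNER JOIN keeps only enrollments rows whose course_id matches an id in courses. Walk through each enrollment:
  - enrollment 1 (Alice): course_id=3 -> matches Economics
  - enrollment 2 (Frank): course_id=1 -> matches Discrete Math
  - enrollment 3 (Hank): course_id=2 -> matches Physics
  - enrollment 4 (Grace): course_id=6 -> matches Biology
  - enrollment 5 (Ivan): course_id=NULL, no match -> dropped
  - enrollment 6 (Eve): course_id=5 -> matches Linear Algebra
So 1 of 6 rows is dropped.

SQL:
SELECT a.student, b.title AS course
FROM enrollments a
INNER JOIN courses b ON a.course_id = b.id

Result:
student | course        
--------+---------------
Alice   | Economics     
Frank   | Discrete Math 
Hank    | Physics       
Grace   | Biology       
Eve     | Linear Algebra


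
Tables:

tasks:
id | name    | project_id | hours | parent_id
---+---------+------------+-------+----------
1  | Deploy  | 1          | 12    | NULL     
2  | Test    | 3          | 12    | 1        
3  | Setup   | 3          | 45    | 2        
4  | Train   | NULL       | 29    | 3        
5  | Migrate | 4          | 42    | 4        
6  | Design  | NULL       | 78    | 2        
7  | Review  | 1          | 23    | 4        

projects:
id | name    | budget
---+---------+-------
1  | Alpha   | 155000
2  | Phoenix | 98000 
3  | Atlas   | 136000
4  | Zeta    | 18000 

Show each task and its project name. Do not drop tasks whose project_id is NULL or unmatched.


LEFT JOIN keeps every row from tasks (the left table); where project_id has no match in projects, the project columns become NULL. Walk through each task:
  - task 1 (Deploy): project_id=1 -> matches Alpha
  - task 2 (Test): project_id=3 -> matches Atlas
  - task 3 (Setup): project_id=3 -> matches Atlas
  - task 4 (Train): project_id=NULL, no match -> kept with NULL
  - task 5 (Migrate): project_id=4 -> matches Zeta
  - task 6 (Design): project_id=NULL, no match -> kept with NULL
  - task 7 (Review): project_id=1 -> matches Alpha
All 7 rows appear; 2 have NULL project.

SQL:
SELECT a.name, b.name AS project
FROM tasks a
LEFT JOIN projects b ON a.project_id = b.id

Result:
name    | project
--------+--------
Deploy  | Alpha  
Test    | Atlas  
Setup   | Atlas  
Train   | NULL   
Migrate | Zeta   
Design  | NULL   
Review  | Alpha  


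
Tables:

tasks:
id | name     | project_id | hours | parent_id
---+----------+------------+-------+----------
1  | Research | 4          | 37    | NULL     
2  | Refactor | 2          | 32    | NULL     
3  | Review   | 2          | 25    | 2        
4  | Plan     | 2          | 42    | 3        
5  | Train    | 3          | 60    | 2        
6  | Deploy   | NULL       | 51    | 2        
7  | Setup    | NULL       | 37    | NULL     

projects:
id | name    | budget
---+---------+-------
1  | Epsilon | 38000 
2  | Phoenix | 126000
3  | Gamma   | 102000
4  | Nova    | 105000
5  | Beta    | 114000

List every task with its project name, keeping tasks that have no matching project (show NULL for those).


LEFT JOIN keeps every row from tasks (the left table); where project_id has no match in projects, the project columns become NULL. Walk through each task:
  - task 1 (Research): project_id=4 -> matches Nova
  - task 2 (Refactor): project_id=2 -> matches Phoenix
  - task 3 (Review): project_id=2 -> matches Phoenix
  - task 4 (Plan): project_id=2 -> matches Phoenix
  - task 5 (Train): project_id=3 -> matches Gamma
  - task 6 (Deploy): project_id=NULL, no match -> kept with NULL
  - task 7 (Setup): project_id=NULL, no match -> kept with NULL
All 7 rows appear; 2 have NULL project.

SQL:
SELECT a.name, b.name AS project
FROM tasks a
LEFT JOIN projects b ON a.project_id = b.id

Result:
name     | project
---------+--------
Research | Nova   
Refactor | Phoenix
Review   | Phoenix
Plan     | Phoenix
Train    | Gamma  
Deploy   | NULL   
Setup    | NULL   


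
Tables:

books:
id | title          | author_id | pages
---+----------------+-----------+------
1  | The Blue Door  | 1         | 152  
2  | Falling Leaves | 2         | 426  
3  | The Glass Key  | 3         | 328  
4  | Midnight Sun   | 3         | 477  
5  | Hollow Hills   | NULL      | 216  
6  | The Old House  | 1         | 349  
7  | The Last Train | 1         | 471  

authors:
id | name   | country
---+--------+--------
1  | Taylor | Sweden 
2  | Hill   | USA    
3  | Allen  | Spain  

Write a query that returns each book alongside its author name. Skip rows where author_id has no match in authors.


INNER JOIN keeps only books rows whose author_id matches an id in authors. Walk through each book:
  - book 1 (The Blue Door): author_id=1 -> matches Taylor
  - book 2 (Falling Leaves): author_id=2 -> matches Hill
  - book 3 (The Glass Key): author_id=3 -> matches Allen
  - book 4 (Midnight Sun): author_id=3 -> matches Allen
  - book 5 (Hollow Hills): author_id=NULL, no match -> dropped
  - book 6 (The Old House): author_id=1 -> matches Taylor
  - book 7 (The Last Train): author_id=1 -> matches Taylor
So 1 of 7 rows is dropped.

SQL:
SELECT a.title, b.name AS author
FROM books a
INNER JOIN authors b ON a.author_id = b.id

Result:
title          | author
---------------+-------
The Blue Door  | Taylor
Falling Leaves | Hill  
The Glass Key  | Allen 
Midnight Sun   | Allen 
The Old House  | Taylor
The Last Train | Taylor


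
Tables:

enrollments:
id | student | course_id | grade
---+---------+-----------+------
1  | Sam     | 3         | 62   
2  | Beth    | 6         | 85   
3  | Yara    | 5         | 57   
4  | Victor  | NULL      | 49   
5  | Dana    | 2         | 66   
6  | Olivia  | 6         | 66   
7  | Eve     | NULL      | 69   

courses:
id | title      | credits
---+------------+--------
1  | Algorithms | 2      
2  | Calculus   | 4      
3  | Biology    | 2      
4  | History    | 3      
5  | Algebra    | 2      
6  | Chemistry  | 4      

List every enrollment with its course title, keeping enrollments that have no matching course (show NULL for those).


LEFT JOIN keeps every row from enrollments (the left table); where course_id has no match in courses, the course columns become NULL. Walk through each enrollment:
  - enrollment 1 (Sam): course_id=3 -> matches Biology
  - enrollment 2 (Beth): course_id=6 -> matches Chemistry
  - enrollment 3 (Yara): course_id=5 -> matches Algebra
  - enrollment 4 (Victor): course_id=NULL, no match -> kept with NULL
  - enrollment 5 (Dana): course_id=2 -> matches Calculus
  - enrollment 6 (Olivia): course_id=6 -> matches Chemistry
  - enrollment 7 (Eve): course_id=NULL, no match -> kept with NULL
All 7 rows appear; 2 have NULL course.

SQL:
SELECT a.student, b.title AS course
FROM enrollments a
LEFT JOIN courses b ON a.course_id = b.id

Result:
student | course   
--------+----------
Sam     | Biology  
Beth    | Chemistry
Yara    | Algebra  
Victor  | NULL     
Dana    | Calculus 
Olivia  | Chemistry
Eve     | NULL     


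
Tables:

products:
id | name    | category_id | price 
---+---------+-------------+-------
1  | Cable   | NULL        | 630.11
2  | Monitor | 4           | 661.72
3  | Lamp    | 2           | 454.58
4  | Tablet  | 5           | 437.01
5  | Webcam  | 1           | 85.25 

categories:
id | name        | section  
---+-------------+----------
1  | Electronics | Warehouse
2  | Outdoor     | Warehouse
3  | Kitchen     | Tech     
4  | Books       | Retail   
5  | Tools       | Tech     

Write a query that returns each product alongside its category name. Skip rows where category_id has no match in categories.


INNER JOIN keeps only products rows whose category_id matches an id in categories. Walk through each product:
  - product 1 (Cable): category_id=NULL, no match -> dropped
  - product 2 (Monitor): category_id=4 -> matches Books
  - product 3 (Lamp): category_id=2 -> matches Outdoor
  - product 4 (Tablet): category_id=5 -> matches Tools
  - product 5 (Webcam): category_id=1 -> matches Electronics
So 1 of 5 rows is dropped.

SQL:
SELECT a.name, b.name AS category
FROM products a
INNER JOIN categories b ON a.category_id = b.id

Result:
name    | category   
--------+------------
Monitor | Books      
Lamp    | Outdoor    
Tablet  | Tools      
Webcam  | Electronics


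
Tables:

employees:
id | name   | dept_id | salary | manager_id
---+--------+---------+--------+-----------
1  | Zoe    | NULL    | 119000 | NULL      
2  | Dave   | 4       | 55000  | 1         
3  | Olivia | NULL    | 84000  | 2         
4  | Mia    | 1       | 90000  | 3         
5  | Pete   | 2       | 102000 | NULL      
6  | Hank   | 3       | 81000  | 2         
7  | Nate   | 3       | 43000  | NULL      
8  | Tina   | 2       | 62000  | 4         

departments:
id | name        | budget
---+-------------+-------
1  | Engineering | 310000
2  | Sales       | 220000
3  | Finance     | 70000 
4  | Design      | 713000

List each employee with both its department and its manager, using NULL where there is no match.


Two LEFT JOINs from the same base table employees: one to departments via dept_id, one to employees itself via manager_id. Both are LEFT so every employee is preserved.
Match against departments:
  - employee 1 (Zoe): dept_id=NULL, no match -> kept with NULL
  - employee 2 (Dave): dept_id=4 -> matches Design
  - employee 3 (Olivia): dept_id=NULL, no match -> kept with NULL
  - employee 4 (Mia): dept_id=1 -> matches Engineering
  - employee 5 (Pete): dept_id=2 -> matches Sales
  - employee 6 (Hank): dept_id=3 -> matches Finance
  - employee 7 (Nate): dept_id=3 -> matches Finance
  - employee 8 (Tina): dept_id=2 -> matches Sales
Match against employees (self):
  - employee 1 (Zoe): manager_id=NULL -> NULL
  - employee 2 (Dave): manager_id=1 -> Zoe
  - employee 3 (Olivia): manager_id=2 -> Dave
  - employee 4 (Mia): manager_id=3 -> Olivia
  - employee 5 (Pete): manager_id=NULL -> NULL
  - employee 6 (Hank): manager_id=2 -> Dave
  - employee 7 (Nate): manager_id=NULL -> NULL
  - employee 8 (Tina): manager_id=4 -> Mia

SQL:
SELECT a.name, b.name AS department, c.name AS manager
FROM employees a
LEFT JOIN departments b ON a.dept_id = b.id
LEFT JOIN employees c ON a.manager_id = c.id

Result:
name   | department  | manager
-------+-------------+--------
Zoe    | NULL        | NULL   
Dave   | Design      | Zoe    
Olivia | NULL        | Dave   
Mia    | Engineering | Olivia 
Pete   | Sales       | NULL   
Hank   | Finance     | Dave   
Nate   | Finance     | NULL   
Tina   | Sales       | Mia    


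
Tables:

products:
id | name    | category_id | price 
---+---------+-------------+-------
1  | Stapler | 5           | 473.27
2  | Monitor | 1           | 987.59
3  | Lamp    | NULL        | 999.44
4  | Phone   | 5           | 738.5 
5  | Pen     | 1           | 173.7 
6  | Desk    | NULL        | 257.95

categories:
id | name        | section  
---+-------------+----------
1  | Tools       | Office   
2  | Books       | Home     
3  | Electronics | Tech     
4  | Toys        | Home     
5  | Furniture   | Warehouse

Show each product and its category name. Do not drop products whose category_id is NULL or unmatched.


LEFT JOIN keeps every row from products (the left table); where category_id has no match in categories, the category columns become NULL. Walk through each product:
  - product 1 (Stapler): category_id=5 -> matches Furniture
  - product 2 (Monitor): category_id=1 -> matches Tools
  - product 3 (Lamp): category_id=NULL, no match -> kept with NULL
  - product 4 (Phone): category_id=5 -> matches Furniture
  - product 5 (Pen): category_id=1 -> matches Tools
  - product 6 (Desk): category_id=NULL, no match -> kept with NULL
All 6 rows appear; 2 have NULL category.

SQL:
SELECT a.name, b.name AS category
FROM products a
LEFT JOIN categories b ON a.category_id = b.id

Result:
name    | category 
--------+----------
Stapler | Furniture
Monitor | Tools    
Lamp    | NULL     
Phone   | Furniture
Pen     | Tools    
Desk    | NULL     


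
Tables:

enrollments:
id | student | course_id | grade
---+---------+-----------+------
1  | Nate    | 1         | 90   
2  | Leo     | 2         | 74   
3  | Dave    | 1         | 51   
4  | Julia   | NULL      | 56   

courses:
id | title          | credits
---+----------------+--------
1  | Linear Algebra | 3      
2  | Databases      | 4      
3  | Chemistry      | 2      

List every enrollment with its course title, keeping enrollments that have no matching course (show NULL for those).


LEFT JOIN keeps every row from enrollments (the left table); where course_id has no match in courses, the course columns become NULL. Walk through each enrollment:
  - enrollment 1 (Nate): course_id=1 -> matches Linear Algebra
  - enrollment 2 (Leo): course_id=2 -> matches Databases
  - enrollment 3 (Dave): course_id=1 -> matches Linear Algebra
  - enrollment 4 (Julia): course_id=NULL, no match -> kept with NULL
All 4 rows appear; 1 has NULL course.

SQL:
SELECT a.student, b.title AS course
FROM enrollments a
LEFT JOIN courses b ON a.course_id = b.id

Result:
student | course        
--------+---------------
Nate    | Linear Algebra
Leo     | Databases     
Dave    | Linear Algebra
Julia   | NULL          


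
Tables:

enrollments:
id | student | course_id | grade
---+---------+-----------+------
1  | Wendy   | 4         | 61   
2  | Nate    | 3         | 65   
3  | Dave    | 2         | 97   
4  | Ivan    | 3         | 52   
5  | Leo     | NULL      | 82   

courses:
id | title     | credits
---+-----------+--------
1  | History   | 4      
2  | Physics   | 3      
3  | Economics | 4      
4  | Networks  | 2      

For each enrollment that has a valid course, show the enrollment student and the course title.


INNER JOIN keeps only enrollments rows whose course_id matches an id in courses. Walk through each enrollment:
  - enrollment 1 (Wendy): course_id=4 -> matches Networks
  - enrollment 2 (Nate): course_id=3 -> matches Economics
  - enrollment 3 (Dave): course_id=2 -> matches Physics
  - enrollment 4 (Ivan): course_id=3 -> matches Economics
  - enrollment 5 (Leo): course_id=NULL, no match -> dropped
So 1 of 5 rows is dropped.

SQL:
SELECT a.student, b.title AS course
FROM enrollments a
INNER JOIN courses b ON a.course_id = b.id

Result:
student | course   
--------+----------
Wendy   | Networks 
Nate    | Economics
Dave    | Physics  
Ivan    | Economics


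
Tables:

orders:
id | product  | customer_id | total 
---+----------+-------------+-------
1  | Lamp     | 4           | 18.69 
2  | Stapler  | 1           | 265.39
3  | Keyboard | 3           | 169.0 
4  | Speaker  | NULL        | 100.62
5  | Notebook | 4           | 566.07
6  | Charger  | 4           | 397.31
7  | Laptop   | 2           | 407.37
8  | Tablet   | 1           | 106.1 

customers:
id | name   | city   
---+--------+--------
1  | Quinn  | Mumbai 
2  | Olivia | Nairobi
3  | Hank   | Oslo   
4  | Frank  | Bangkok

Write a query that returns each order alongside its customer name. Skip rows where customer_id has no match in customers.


INNER JOIN keeps only orders rows whose customer_id matches an id in customers. Walk through each order:
  - order 1 (Lamp): customer_id=4 -> matches Frank
  - order 2 (Stapler): customer_id=1 -> matches Quinn
  - order 3 (Keyboard): customer_id=3 -> matches Hank
  - order 4 (Speaker): customer_id=NULL, no match -> dropped
  - order 5 (Notebook): customer_id=4 -> matches Frank
  - order 6 (Charger): customer_id=4 -> matches Frank
  - order 7 (Laptop): customer_id=2 -> matches Olivia
  - order 8 (Tablet): customer_id=1 -> matches Quinn
So 1 of 8 rows is dropped.

SQL:
SELECT a.product, b.name AS customer
FROM orders a
INNER JOIN customers b ON a.customer_id = b.id

Result:
product  | customer
---------+---------
Lamp     | Frank   
Stapler  | Quinn   
Keyboard | Hank    
Notebook | Frank   
Charger  | Frank   
Laptop   | Olivia  
Tablet   | Quinn   


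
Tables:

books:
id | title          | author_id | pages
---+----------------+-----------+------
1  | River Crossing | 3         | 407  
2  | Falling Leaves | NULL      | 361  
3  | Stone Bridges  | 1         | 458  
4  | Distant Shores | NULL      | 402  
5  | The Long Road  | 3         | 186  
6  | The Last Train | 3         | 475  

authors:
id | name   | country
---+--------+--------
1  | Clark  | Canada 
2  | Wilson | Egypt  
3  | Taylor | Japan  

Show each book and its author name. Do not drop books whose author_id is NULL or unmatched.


LEFT JOIN keeps every row from books (the left table); where author_id has no match in authors, the author columns become NULL. Walk through each book:
  - book 1 (River Crossing): author_id=3 -> matches Taylor
  - book 2 (Falling Leaves): author_id=NULL, no match -> kept with NULL
  - book 3 (Stone Bridges): author_id=1 -> matches Clark
  - book 4 (Distant Shores): author_id=NULL, no match -> kept with NULL
  - book 5 (The Long Road): author_id=3 -> matches Taylor
  - book 6 (The Last Train): author_id=3 -> matches Taylor
All 6 rows appear; 2 have NULL author.

SQL:
SELECT a.title, b.name AS author
FROM books a
LEFT JOIN authors b ON a.author_id = b.id

Result:
title          | author
---------------+-------
River Crossing | Taylor
Falling Leaves | NULL  
Stone Bridges  | Clark 
Distant Shores | NULL  
The Long Road  | Taylor
The Last Train | Taylor


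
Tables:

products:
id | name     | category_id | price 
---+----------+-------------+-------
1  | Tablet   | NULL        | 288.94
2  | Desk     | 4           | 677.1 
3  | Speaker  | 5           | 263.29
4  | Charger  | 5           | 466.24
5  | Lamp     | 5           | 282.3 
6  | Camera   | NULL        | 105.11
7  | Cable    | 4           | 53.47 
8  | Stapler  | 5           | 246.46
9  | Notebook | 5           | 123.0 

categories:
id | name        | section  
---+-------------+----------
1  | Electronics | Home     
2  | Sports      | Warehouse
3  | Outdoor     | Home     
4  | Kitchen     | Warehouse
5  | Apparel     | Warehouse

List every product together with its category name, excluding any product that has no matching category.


INNER JOIN keeps only products rows whose category_id matches an id in categories. Walk through each product:
  - product 1 (Tablet): category_id=NULL, no match -> dropped
  - product 2 (Desk): category_id=4 -> matches Kitchen
  - product 3 (Speaker): category_id=5 -> matches Apparel
  - product 4 (Charger): category_id=5 -> matches Apparel
  - product 5 (Lamp): category_id=5 -> matches Apparel
  - product 6 (Camera): category_id=NULL, no match -> dropped
  - product 7 (Cable): category_id=4 -> matches Kitchen
  - product 8 (Stapler): category_id=5 -> matches Apparel
  - product 9 (Notebook): category_id=5 -> matches Apparel
So 2 of 9 rows are dropped.

SQL:
SELECT a.name, b.name AS category
FROM products a
INNER JOIN categories b ON a.category_id = b.id

Result:
name     | category
---------+---------
Desk     | Kitchen 
Speaker  | Apparel 
Charger  | Apparel 
Lamp     | Apparel 
Cable    | Kitchen 
Stapler  | Apparel 
Notebook | Apparel 


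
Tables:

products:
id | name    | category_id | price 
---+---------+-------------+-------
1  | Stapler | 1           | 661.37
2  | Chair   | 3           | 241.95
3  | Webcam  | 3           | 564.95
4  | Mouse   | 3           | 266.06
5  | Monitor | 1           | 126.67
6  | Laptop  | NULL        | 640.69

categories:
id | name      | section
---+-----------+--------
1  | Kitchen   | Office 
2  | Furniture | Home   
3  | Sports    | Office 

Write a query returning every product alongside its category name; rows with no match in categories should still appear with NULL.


LEFT JOIN keeps every row from products (the left table); where category_id has no match in categories, the category columns become NULL. Walk through each product:
  - product 1 (Stapler): category_id=1 -> matches Kitchen
  - product 2 (Chair): category_id=3 -> matches Sports
  - product 3 (Webcam): category_id=3 -> matches Sports
  - product 4 (Mouse): category_id=3 -> matches Sports
  - product 5 (Monitor): category_id=1 -> matches Kitchen
  - product 6 (Laptop): category_id=NULL, no match -> kept with NULL
All 6 rows appear; 1 has NULL category.

SQL:
SELECT a.name, b.name AS category
FROM products a
LEFT JOIN categories b ON a.category_id = b.id

Result:
name    | category
--------+---------
Stapler | Kitchen 
Chair   | Sports  
Webcam  | Sports  
Mouse   | Sports  
Monitor | Kitchen 
Laptop  | NULL    


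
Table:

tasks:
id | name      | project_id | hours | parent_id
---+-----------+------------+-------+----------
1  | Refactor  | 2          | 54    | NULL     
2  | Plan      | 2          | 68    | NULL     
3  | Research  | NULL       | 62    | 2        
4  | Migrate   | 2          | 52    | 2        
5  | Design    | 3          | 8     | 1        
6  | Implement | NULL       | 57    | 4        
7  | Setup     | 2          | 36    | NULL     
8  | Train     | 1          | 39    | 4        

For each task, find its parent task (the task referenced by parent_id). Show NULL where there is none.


This is a self-join: tasks is joined to a second copy of itself, matching each row's parent_id to another row's id. Use LEFT JOIN so rows with parent_id=NULL are kept.
  - task 1 (Refactor): parent_id=NULL -> NULL
  - task 2 (Plan): parent_id=NULL -> NULL
  - task 3 (Research): parent_id=2 -> Plan
  - task 4 (Migrate): parent_id=2 -> Plan
  - task 5 (Design): parent_id=1 -> Refactor
  - task 6 (Implement): parent_id=4 -> Migrate
  - task 7 (Setup): parent_id=NULL -> NULL
  - task 8 (Train): parent_id=4 -> Migrate

SQL:
SELECT a.name AS item, b.name AS parent
FROM tasks a
LEFT JOIN tasks b ON a.parent_id = b.id

Result:
item      | parent  
----------+---------
Refactor  | NULL    
Plan      | NULL    
Research  | Plan    
Migrate   | Plan    
Design    | Refactor
Implement | Migrate 
Setup     | NULL    
Train     | Migrate 


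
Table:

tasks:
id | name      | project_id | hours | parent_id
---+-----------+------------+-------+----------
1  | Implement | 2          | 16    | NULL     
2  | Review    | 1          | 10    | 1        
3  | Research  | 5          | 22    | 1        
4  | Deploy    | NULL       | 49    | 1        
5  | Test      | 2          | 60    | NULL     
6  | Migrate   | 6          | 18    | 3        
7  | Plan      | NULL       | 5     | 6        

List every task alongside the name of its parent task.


This is a self-join: tasks is joined to a second copy of itself, matching each row's parent_id to another row's id. Use LEFT JOIN so rows with parent_id=NULL are kept.
  - task 1 (Implement): parent_id=NULL -> NULL
  - task 2 (Review): parent_id=1 -> Implement
  - task 3 (Research): parent_id=1 -> Implement
  - task 4 (Deploy): parent_id=1 -> Implement
  - task 5 (Test): parent_id=NULL -> NULL
  - task 6 (Migrate): parent_id=3 -> Research
  - task 7 (Plan): parent_id=6 -> Migrate

SQL:
SELECT a.name AS item, b.name AS parent
FROM tasks a
LEFT JOIN tasks b ON a.parent_id = b.id

Result:
item      | parent   
----------+----------
Implement | NULL     
Review    | Implement
Research  | Implement
Deploy    | Implement
Test      | NULL     
Migrate   | Research 
Plan      | Migrate  


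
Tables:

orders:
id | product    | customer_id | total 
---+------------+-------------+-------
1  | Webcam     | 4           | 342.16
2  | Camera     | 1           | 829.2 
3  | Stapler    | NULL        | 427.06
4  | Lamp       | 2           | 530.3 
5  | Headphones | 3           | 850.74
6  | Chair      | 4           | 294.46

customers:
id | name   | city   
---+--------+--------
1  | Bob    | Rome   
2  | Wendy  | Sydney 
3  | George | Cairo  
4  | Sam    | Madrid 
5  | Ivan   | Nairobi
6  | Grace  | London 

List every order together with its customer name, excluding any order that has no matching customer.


INNER JOIN keeps only orders rows whose customer_id matches an id in customers. Walk through each order:
  - order 1 (Webcam): customer_id=4 -> matches Sam
  - order 2 (Camera): customer_id=1 -> matches Bob
  - order 3 (Stapler): customer_id=NULL, no match -> dropped
  - order 4 (Lamp): customer_id=2 -> matches Wendy
  - order 5 (Headphones): customer_id=3 -> matches George
  - order 6 (Chair): customer_id=4 -> matches Sam
So 1 of 6 rows is dropped.

SQL:
SELECT a.product, b.name AS customer
FROM orders a
INNER JOIN customers b ON a.customer_id = b.id

Result:
product    | customer
-----------+---------
Webcam     | Sam     
Camera     | Bob     
Lamp       | Wendy   
Headphones | George  
Chair      | Sam     


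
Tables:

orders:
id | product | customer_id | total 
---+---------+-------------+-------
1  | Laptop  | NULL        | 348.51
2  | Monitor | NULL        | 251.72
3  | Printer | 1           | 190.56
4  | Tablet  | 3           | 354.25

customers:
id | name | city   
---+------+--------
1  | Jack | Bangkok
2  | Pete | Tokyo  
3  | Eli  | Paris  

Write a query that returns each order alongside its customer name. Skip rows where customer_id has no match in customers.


INNER JOIN keeps only orders rows whose customer_id matches an id in customers. Walk through each order:
  - order 1 (Laptop): customer_id=NULL, no match -> dropped
  - order 2 (Monitor): customer_id=NULL, no match -> dropped
  - order 3 (Printer): customer_id=1 -> matches Jack
  - order 4 (Tablet): customer_id=3 -> matches Eli
So 2 of 4 rows are dropped.

SQL:
SELECT a.product, b.name AS customer
FROM orders a
INNER JOIN customers b ON a.customer_id = b.id

Result:
product | customer
--------+---------
Printer | Jack    
Tablet  | Eli     
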